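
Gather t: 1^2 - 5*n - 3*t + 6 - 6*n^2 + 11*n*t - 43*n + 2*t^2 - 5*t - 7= -6*n^2 - 48*n + 2*t^2 + t*(11*n - 8)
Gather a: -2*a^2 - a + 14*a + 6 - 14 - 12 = -2*a^2 + 13*a - 20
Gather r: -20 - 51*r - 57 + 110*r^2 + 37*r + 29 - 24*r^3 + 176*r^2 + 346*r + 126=-24*r^3 + 286*r^2 + 332*r + 78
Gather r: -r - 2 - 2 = -r - 4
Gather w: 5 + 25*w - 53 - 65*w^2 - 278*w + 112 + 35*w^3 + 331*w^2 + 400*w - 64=35*w^3 + 266*w^2 + 147*w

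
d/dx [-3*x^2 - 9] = -6*x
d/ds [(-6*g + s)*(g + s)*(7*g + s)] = -41*g^2 + 4*g*s + 3*s^2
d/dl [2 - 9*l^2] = -18*l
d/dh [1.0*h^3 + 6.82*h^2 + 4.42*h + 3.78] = 3.0*h^2 + 13.64*h + 4.42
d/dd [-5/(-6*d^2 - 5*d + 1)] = 5*(-12*d - 5)/(6*d^2 + 5*d - 1)^2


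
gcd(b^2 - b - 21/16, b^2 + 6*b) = 1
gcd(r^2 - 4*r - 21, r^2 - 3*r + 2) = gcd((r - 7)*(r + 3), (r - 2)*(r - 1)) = 1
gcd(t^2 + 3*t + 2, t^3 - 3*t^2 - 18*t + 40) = 1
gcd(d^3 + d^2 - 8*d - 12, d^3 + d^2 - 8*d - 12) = d^3 + d^2 - 8*d - 12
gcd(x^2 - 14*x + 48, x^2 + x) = 1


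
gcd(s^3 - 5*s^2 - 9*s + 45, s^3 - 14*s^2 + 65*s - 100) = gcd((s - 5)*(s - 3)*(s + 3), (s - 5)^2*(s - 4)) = s - 5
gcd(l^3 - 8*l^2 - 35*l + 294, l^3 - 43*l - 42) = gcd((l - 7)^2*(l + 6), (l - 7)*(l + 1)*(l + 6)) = l^2 - l - 42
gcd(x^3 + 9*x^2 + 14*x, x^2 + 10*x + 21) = x + 7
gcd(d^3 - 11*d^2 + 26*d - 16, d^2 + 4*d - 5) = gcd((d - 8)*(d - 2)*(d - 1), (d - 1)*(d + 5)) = d - 1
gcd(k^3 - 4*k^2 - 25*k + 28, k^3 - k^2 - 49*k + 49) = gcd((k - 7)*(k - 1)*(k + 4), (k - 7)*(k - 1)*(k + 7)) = k^2 - 8*k + 7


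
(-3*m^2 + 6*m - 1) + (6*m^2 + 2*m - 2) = 3*m^2 + 8*m - 3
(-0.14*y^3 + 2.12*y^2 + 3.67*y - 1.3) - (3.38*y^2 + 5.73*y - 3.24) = -0.14*y^3 - 1.26*y^2 - 2.06*y + 1.94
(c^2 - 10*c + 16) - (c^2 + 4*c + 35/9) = 109/9 - 14*c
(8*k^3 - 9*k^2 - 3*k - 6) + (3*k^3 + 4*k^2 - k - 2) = 11*k^3 - 5*k^2 - 4*k - 8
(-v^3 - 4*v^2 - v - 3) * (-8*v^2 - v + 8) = 8*v^5 + 33*v^4 + 4*v^3 - 7*v^2 - 5*v - 24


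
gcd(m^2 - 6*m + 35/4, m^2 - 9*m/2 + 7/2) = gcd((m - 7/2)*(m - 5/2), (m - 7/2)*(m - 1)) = m - 7/2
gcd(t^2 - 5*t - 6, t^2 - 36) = t - 6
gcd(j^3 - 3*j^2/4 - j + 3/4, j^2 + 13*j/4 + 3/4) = 1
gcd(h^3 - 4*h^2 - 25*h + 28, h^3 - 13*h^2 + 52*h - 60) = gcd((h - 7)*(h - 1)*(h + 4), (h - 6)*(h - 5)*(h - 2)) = 1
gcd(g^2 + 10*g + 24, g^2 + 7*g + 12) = g + 4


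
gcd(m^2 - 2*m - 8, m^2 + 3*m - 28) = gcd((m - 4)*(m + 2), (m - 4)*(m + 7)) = m - 4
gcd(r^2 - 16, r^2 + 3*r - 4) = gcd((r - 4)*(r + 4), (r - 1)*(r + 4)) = r + 4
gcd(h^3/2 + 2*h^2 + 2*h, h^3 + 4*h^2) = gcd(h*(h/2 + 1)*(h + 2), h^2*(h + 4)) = h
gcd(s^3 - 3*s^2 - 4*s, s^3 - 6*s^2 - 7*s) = s^2 + s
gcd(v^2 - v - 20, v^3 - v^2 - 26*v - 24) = v + 4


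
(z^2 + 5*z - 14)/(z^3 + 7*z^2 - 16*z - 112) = (z - 2)/(z^2 - 16)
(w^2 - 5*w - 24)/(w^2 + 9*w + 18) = (w - 8)/(w + 6)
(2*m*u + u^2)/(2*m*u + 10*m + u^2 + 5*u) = u/(u + 5)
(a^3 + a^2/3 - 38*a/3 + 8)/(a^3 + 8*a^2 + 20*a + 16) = (a^2 - 11*a/3 + 2)/(a^2 + 4*a + 4)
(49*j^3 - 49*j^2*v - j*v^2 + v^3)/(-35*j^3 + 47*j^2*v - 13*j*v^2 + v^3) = (7*j + v)/(-5*j + v)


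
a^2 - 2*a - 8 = (a - 4)*(a + 2)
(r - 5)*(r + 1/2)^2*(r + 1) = r^4 - 3*r^3 - 35*r^2/4 - 6*r - 5/4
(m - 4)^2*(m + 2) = m^3 - 6*m^2 + 32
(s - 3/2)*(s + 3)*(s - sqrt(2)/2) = s^3 - sqrt(2)*s^2/2 + 3*s^2/2 - 9*s/2 - 3*sqrt(2)*s/4 + 9*sqrt(2)/4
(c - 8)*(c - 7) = c^2 - 15*c + 56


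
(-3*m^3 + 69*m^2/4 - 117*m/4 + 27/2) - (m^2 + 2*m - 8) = -3*m^3 + 65*m^2/4 - 125*m/4 + 43/2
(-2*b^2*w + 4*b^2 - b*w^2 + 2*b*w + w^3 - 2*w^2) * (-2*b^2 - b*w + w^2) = 4*b^4*w - 8*b^4 + 4*b^3*w^2 - 8*b^3*w - 3*b^2*w^3 + 6*b^2*w^2 - 2*b*w^4 + 4*b*w^3 + w^5 - 2*w^4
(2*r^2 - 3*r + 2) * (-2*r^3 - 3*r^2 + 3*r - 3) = -4*r^5 + 11*r^3 - 21*r^2 + 15*r - 6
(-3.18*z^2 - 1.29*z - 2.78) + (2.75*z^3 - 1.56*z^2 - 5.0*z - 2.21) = 2.75*z^3 - 4.74*z^2 - 6.29*z - 4.99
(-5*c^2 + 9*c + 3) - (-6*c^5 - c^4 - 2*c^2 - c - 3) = 6*c^5 + c^4 - 3*c^2 + 10*c + 6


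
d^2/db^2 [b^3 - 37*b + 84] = 6*b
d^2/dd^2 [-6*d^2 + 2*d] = -12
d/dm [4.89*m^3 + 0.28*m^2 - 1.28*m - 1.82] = 14.67*m^2 + 0.56*m - 1.28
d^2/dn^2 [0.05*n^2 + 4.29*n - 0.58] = 0.100000000000000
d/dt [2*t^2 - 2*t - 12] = 4*t - 2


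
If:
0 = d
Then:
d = 0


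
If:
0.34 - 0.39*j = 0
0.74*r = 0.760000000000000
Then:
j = 0.87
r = 1.03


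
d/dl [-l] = -1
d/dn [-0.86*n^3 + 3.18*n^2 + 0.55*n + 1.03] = -2.58*n^2 + 6.36*n + 0.55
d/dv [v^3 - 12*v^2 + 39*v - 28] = 3*v^2 - 24*v + 39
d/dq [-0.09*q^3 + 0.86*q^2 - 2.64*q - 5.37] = -0.27*q^2 + 1.72*q - 2.64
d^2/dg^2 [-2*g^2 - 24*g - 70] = -4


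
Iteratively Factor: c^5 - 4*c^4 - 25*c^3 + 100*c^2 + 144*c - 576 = (c - 4)*(c^4 - 25*c^2 + 144) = (c - 4)*(c - 3)*(c^3 + 3*c^2 - 16*c - 48) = (c - 4)^2*(c - 3)*(c^2 + 7*c + 12) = (c - 4)^2*(c - 3)*(c + 3)*(c + 4)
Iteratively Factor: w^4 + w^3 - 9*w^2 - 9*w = (w + 1)*(w^3 - 9*w) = (w - 3)*(w + 1)*(w^2 + 3*w) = w*(w - 3)*(w + 1)*(w + 3)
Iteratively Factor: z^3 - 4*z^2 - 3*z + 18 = (z - 3)*(z^2 - z - 6) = (z - 3)*(z + 2)*(z - 3)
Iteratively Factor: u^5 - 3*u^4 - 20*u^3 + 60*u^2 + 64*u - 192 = (u - 3)*(u^4 - 20*u^2 + 64) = (u - 3)*(u + 2)*(u^3 - 2*u^2 - 16*u + 32) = (u - 3)*(u - 2)*(u + 2)*(u^2 - 16) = (u - 3)*(u - 2)*(u + 2)*(u + 4)*(u - 4)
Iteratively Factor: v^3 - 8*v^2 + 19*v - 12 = (v - 3)*(v^2 - 5*v + 4) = (v - 3)*(v - 1)*(v - 4)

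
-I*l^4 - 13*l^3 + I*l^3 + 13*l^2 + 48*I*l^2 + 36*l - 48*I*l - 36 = (l - 6*I)^2*(l - I)*(-I*l + I)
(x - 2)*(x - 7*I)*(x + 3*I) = x^3 - 2*x^2 - 4*I*x^2 + 21*x + 8*I*x - 42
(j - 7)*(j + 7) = j^2 - 49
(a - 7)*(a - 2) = a^2 - 9*a + 14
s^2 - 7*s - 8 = (s - 8)*(s + 1)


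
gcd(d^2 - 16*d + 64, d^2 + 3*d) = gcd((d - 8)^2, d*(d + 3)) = 1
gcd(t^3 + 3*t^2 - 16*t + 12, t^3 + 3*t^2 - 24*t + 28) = t - 2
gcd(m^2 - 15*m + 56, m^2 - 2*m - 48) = m - 8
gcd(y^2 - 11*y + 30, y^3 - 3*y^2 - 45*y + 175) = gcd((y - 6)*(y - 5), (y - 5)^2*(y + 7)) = y - 5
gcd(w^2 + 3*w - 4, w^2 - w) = w - 1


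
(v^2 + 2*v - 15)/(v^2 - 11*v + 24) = (v + 5)/(v - 8)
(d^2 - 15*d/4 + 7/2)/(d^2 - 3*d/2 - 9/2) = (-4*d^2 + 15*d - 14)/(2*(-2*d^2 + 3*d + 9))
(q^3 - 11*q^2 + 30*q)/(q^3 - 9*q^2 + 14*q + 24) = q*(q - 5)/(q^2 - 3*q - 4)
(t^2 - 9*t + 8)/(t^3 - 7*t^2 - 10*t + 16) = 1/(t + 2)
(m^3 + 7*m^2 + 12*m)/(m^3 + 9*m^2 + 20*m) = (m + 3)/(m + 5)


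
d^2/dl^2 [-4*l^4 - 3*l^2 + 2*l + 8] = -48*l^2 - 6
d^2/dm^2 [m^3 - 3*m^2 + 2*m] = 6*m - 6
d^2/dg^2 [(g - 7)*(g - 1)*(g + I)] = 6*g - 16 + 2*I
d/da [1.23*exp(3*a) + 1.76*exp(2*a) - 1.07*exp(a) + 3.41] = (3.69*exp(2*a) + 3.52*exp(a) - 1.07)*exp(a)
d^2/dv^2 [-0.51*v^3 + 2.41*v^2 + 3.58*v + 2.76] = 4.82 - 3.06*v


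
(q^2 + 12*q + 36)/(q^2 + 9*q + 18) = (q + 6)/(q + 3)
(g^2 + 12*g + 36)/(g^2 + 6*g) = (g + 6)/g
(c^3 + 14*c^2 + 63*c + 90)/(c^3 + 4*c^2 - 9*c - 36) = (c^2 + 11*c + 30)/(c^2 + c - 12)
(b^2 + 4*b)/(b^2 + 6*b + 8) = b/(b + 2)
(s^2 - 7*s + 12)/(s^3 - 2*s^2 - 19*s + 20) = (s^2 - 7*s + 12)/(s^3 - 2*s^2 - 19*s + 20)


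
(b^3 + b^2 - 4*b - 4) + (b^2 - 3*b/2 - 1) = b^3 + 2*b^2 - 11*b/2 - 5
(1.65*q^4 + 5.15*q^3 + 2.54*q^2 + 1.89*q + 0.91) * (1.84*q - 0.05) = 3.036*q^5 + 9.3935*q^4 + 4.4161*q^3 + 3.3506*q^2 + 1.5799*q - 0.0455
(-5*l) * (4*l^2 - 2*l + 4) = -20*l^3 + 10*l^2 - 20*l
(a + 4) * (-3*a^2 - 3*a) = -3*a^3 - 15*a^2 - 12*a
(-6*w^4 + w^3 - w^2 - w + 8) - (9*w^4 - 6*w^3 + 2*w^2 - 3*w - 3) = -15*w^4 + 7*w^3 - 3*w^2 + 2*w + 11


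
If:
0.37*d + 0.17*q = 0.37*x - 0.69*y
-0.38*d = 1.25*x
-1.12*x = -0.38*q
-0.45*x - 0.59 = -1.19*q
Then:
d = -0.63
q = 0.57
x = 0.19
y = 0.30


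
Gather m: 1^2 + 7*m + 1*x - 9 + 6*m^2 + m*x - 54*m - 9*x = 6*m^2 + m*(x - 47) - 8*x - 8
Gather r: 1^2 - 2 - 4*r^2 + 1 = -4*r^2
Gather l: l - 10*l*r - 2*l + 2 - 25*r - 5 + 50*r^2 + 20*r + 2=l*(-10*r - 1) + 50*r^2 - 5*r - 1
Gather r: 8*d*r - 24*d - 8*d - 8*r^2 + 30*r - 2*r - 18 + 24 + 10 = -32*d - 8*r^2 + r*(8*d + 28) + 16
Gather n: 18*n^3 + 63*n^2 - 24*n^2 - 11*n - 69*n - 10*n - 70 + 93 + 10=18*n^3 + 39*n^2 - 90*n + 33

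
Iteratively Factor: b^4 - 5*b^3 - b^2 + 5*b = (b - 1)*(b^3 - 4*b^2 - 5*b) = (b - 1)*(b + 1)*(b^2 - 5*b) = (b - 5)*(b - 1)*(b + 1)*(b)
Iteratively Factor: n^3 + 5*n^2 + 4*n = (n)*(n^2 + 5*n + 4) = n*(n + 4)*(n + 1)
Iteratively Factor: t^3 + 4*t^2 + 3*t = (t + 3)*(t^2 + t) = (t + 1)*(t + 3)*(t)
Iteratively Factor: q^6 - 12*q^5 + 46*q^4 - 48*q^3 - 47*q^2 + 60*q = (q - 3)*(q^5 - 9*q^4 + 19*q^3 + 9*q^2 - 20*q) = (q - 3)*(q + 1)*(q^4 - 10*q^3 + 29*q^2 - 20*q) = (q - 4)*(q - 3)*(q + 1)*(q^3 - 6*q^2 + 5*q) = q*(q - 4)*(q - 3)*(q + 1)*(q^2 - 6*q + 5) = q*(q - 4)*(q - 3)*(q - 1)*(q + 1)*(q - 5)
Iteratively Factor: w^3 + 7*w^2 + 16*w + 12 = (w + 3)*(w^2 + 4*w + 4) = (w + 2)*(w + 3)*(w + 2)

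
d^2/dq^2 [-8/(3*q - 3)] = -16/(3*(q - 1)^3)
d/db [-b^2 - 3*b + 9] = -2*b - 3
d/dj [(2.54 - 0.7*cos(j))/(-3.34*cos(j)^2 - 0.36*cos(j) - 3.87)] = (2.338*cos(j)^2 - 16.9672*cos(j) - 3.6234)*sin(j)/(11.1556*cos(j)^4 + 2.4048*cos(j)^3 + 25.9812*cos(j)^2 + 2.7864*cos(j) + 14.9769)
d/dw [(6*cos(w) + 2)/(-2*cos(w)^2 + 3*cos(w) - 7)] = 4*(-3*cos(w)^2 - 2*cos(w) + 12)*sin(w)/(3*cos(w) - cos(2*w) - 8)^2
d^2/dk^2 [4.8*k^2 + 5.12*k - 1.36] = 9.60000000000000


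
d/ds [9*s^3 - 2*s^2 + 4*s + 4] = 27*s^2 - 4*s + 4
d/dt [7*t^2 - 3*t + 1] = 14*t - 3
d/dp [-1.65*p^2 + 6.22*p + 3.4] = 6.22 - 3.3*p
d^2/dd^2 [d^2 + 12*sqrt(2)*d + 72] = 2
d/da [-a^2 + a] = 1 - 2*a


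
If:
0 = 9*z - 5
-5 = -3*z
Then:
No Solution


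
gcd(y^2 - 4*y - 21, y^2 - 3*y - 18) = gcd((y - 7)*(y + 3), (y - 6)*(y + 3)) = y + 3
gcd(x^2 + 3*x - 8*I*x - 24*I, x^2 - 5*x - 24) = x + 3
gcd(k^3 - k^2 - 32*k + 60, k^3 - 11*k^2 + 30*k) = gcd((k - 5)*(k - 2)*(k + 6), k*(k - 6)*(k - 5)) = k - 5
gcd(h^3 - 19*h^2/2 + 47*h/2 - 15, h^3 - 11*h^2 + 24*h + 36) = h - 6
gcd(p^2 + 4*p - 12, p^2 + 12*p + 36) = p + 6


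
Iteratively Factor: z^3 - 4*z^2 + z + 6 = (z - 2)*(z^2 - 2*z - 3) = (z - 3)*(z - 2)*(z + 1)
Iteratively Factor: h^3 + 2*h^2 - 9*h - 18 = (h + 3)*(h^2 - h - 6) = (h - 3)*(h + 3)*(h + 2)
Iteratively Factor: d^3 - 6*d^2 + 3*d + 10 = (d - 2)*(d^2 - 4*d - 5) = (d - 2)*(d + 1)*(d - 5)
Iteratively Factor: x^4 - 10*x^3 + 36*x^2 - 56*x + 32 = (x - 2)*(x^3 - 8*x^2 + 20*x - 16) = (x - 4)*(x - 2)*(x^2 - 4*x + 4) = (x - 4)*(x - 2)^2*(x - 2)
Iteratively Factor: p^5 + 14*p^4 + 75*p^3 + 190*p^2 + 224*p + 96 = (p + 1)*(p^4 + 13*p^3 + 62*p^2 + 128*p + 96) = (p + 1)*(p + 2)*(p^3 + 11*p^2 + 40*p + 48) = (p + 1)*(p + 2)*(p + 3)*(p^2 + 8*p + 16) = (p + 1)*(p + 2)*(p + 3)*(p + 4)*(p + 4)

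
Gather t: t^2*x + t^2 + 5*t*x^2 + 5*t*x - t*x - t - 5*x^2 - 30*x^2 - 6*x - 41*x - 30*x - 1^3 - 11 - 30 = t^2*(x + 1) + t*(5*x^2 + 4*x - 1) - 35*x^2 - 77*x - 42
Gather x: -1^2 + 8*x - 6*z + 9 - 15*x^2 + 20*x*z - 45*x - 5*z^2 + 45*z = -15*x^2 + x*(20*z - 37) - 5*z^2 + 39*z + 8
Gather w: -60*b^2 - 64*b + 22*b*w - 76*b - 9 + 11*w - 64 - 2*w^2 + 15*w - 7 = -60*b^2 - 140*b - 2*w^2 + w*(22*b + 26) - 80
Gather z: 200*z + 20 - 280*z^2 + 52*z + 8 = -280*z^2 + 252*z + 28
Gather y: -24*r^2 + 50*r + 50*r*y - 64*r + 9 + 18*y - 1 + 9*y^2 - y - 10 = -24*r^2 - 14*r + 9*y^2 + y*(50*r + 17) - 2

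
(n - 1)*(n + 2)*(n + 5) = n^3 + 6*n^2 + 3*n - 10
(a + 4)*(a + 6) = a^2 + 10*a + 24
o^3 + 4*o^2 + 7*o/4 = o*(o + 1/2)*(o + 7/2)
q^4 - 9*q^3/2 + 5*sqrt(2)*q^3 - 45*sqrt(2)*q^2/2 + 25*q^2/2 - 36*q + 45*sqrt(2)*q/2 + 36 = (q - 3)*(q - 3/2)*(q + sqrt(2))*(q + 4*sqrt(2))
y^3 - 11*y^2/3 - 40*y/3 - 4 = (y - 6)*(y + 1/3)*(y + 2)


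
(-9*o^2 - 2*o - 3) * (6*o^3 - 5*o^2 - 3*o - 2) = -54*o^5 + 33*o^4 + 19*o^3 + 39*o^2 + 13*o + 6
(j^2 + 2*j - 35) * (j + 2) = j^3 + 4*j^2 - 31*j - 70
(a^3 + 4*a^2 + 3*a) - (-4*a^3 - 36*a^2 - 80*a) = 5*a^3 + 40*a^2 + 83*a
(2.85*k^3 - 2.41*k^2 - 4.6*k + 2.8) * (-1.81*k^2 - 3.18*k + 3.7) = -5.1585*k^5 - 4.7009*k^4 + 26.5348*k^3 + 0.642999999999999*k^2 - 25.924*k + 10.36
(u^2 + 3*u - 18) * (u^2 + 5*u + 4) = u^4 + 8*u^3 + u^2 - 78*u - 72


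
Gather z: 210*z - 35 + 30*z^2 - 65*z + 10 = 30*z^2 + 145*z - 25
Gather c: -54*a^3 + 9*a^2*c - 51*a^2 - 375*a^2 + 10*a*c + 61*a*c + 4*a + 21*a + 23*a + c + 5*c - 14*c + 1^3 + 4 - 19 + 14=-54*a^3 - 426*a^2 + 48*a + c*(9*a^2 + 71*a - 8)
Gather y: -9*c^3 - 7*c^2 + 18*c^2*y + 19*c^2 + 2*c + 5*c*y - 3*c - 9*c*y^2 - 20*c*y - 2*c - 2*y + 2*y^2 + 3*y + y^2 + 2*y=-9*c^3 + 12*c^2 - 3*c + y^2*(3 - 9*c) + y*(18*c^2 - 15*c + 3)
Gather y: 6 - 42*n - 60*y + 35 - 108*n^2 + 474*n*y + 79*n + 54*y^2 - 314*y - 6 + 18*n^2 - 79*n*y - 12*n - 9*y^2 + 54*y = -90*n^2 + 25*n + 45*y^2 + y*(395*n - 320) + 35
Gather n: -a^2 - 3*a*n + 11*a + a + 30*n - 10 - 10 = -a^2 + 12*a + n*(30 - 3*a) - 20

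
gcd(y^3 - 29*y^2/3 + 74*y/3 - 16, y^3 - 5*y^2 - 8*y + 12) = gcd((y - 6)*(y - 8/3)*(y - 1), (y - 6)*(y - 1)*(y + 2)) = y^2 - 7*y + 6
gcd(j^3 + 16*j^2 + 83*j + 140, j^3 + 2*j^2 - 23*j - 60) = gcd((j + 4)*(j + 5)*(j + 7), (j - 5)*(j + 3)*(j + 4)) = j + 4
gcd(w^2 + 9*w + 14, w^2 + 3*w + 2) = w + 2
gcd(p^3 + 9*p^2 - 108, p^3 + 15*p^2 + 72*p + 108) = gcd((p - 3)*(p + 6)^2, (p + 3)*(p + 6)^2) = p^2 + 12*p + 36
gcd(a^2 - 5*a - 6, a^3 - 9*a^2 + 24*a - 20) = 1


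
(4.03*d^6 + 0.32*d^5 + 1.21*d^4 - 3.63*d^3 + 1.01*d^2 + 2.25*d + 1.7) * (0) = 0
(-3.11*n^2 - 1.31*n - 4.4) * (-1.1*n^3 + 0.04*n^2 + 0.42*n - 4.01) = 3.421*n^5 + 1.3166*n^4 + 3.4814*n^3 + 11.7449*n^2 + 3.4051*n + 17.644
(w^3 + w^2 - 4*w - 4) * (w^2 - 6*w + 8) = w^5 - 5*w^4 - 2*w^3 + 28*w^2 - 8*w - 32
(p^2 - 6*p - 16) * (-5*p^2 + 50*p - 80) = -5*p^4 + 80*p^3 - 300*p^2 - 320*p + 1280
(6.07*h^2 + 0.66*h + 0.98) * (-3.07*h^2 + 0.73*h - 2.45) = -18.6349*h^4 + 2.4049*h^3 - 17.3983*h^2 - 0.9016*h - 2.401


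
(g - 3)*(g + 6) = g^2 + 3*g - 18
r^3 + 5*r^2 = r^2*(r + 5)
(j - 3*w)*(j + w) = j^2 - 2*j*w - 3*w^2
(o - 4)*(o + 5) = o^2 + o - 20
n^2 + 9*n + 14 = (n + 2)*(n + 7)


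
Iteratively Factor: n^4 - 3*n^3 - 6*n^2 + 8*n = (n + 2)*(n^3 - 5*n^2 + 4*n) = (n - 1)*(n + 2)*(n^2 - 4*n) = n*(n - 1)*(n + 2)*(n - 4)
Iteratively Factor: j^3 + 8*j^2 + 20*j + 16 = (j + 2)*(j^2 + 6*j + 8) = (j + 2)*(j + 4)*(j + 2)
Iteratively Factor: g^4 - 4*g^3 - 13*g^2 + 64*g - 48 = (g - 3)*(g^3 - g^2 - 16*g + 16) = (g - 3)*(g + 4)*(g^2 - 5*g + 4) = (g - 3)*(g - 1)*(g + 4)*(g - 4)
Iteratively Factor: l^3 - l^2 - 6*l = (l + 2)*(l^2 - 3*l) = (l - 3)*(l + 2)*(l)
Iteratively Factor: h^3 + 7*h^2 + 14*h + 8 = (h + 4)*(h^2 + 3*h + 2) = (h + 1)*(h + 4)*(h + 2)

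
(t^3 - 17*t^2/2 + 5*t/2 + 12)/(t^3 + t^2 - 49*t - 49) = (t^2 - 19*t/2 + 12)/(t^2 - 49)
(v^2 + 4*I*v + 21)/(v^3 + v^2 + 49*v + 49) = (v - 3*I)/(v^2 + v*(1 - 7*I) - 7*I)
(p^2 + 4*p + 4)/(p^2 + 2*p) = (p + 2)/p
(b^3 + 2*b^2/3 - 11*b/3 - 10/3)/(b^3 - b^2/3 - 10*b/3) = (b + 1)/b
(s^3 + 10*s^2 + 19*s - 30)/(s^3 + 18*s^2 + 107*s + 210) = (s - 1)/(s + 7)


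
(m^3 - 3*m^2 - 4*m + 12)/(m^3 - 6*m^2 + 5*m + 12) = (m^2 - 4)/(m^2 - 3*m - 4)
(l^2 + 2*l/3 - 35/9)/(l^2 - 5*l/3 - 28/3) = (l - 5/3)/(l - 4)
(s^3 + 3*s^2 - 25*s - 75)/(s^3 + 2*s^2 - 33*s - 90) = (s - 5)/(s - 6)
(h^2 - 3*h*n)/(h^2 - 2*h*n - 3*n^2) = h/(h + n)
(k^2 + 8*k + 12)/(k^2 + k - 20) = (k^2 + 8*k + 12)/(k^2 + k - 20)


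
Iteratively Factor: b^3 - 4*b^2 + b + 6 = (b + 1)*(b^2 - 5*b + 6) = (b - 3)*(b + 1)*(b - 2)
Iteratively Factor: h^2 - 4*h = (h)*(h - 4)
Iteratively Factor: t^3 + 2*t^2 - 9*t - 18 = (t - 3)*(t^2 + 5*t + 6) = (t - 3)*(t + 2)*(t + 3)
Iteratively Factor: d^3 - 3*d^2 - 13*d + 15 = (d - 1)*(d^2 - 2*d - 15) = (d - 1)*(d + 3)*(d - 5)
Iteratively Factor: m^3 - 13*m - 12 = (m - 4)*(m^2 + 4*m + 3) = (m - 4)*(m + 3)*(m + 1)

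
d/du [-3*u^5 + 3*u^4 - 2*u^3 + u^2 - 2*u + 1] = -15*u^4 + 12*u^3 - 6*u^2 + 2*u - 2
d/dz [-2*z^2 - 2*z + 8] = -4*z - 2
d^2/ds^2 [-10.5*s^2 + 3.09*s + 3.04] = -21.0000000000000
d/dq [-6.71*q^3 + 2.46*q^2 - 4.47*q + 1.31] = -20.13*q^2 + 4.92*q - 4.47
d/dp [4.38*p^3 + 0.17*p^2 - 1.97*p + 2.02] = 13.14*p^2 + 0.34*p - 1.97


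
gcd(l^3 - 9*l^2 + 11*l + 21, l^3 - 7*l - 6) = l^2 - 2*l - 3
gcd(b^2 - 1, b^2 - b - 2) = b + 1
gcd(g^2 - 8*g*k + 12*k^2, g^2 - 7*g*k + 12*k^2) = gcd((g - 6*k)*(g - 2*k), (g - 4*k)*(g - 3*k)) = 1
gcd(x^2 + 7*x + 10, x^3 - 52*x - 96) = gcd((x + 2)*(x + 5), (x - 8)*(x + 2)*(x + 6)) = x + 2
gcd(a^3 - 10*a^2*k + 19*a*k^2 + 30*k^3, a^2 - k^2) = a + k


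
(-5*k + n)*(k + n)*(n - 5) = -5*k^2*n + 25*k^2 - 4*k*n^2 + 20*k*n + n^3 - 5*n^2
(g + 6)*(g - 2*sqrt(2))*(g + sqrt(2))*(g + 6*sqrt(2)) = g^4 + 6*g^3 + 5*sqrt(2)*g^3 - 16*g^2 + 30*sqrt(2)*g^2 - 96*g - 24*sqrt(2)*g - 144*sqrt(2)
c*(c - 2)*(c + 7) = c^3 + 5*c^2 - 14*c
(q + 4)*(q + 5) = q^2 + 9*q + 20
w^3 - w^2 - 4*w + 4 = (w - 2)*(w - 1)*(w + 2)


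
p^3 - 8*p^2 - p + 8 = (p - 8)*(p - 1)*(p + 1)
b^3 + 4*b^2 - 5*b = b*(b - 1)*(b + 5)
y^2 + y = y*(y + 1)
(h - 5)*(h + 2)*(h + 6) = h^3 + 3*h^2 - 28*h - 60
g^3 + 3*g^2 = g^2*(g + 3)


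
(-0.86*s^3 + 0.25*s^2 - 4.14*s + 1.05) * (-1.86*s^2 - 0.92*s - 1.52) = 1.5996*s^5 + 0.3262*s^4 + 8.7776*s^3 + 1.4758*s^2 + 5.3268*s - 1.596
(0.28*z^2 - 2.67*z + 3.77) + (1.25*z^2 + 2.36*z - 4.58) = 1.53*z^2 - 0.31*z - 0.81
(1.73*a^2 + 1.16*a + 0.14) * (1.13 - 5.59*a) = -9.6707*a^3 - 4.5295*a^2 + 0.5282*a + 0.1582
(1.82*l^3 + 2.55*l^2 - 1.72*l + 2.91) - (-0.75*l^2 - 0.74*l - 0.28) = 1.82*l^3 + 3.3*l^2 - 0.98*l + 3.19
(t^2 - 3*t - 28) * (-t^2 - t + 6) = -t^4 + 2*t^3 + 37*t^2 + 10*t - 168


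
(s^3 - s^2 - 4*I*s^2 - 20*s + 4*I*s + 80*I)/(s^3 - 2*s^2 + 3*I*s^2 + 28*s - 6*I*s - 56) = (s^2 - s - 20)/(s^2 + s*(-2 + 7*I) - 14*I)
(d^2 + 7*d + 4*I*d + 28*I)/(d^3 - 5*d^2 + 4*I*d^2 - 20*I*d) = (d + 7)/(d*(d - 5))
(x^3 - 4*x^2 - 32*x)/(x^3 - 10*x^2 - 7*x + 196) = x*(x - 8)/(x^2 - 14*x + 49)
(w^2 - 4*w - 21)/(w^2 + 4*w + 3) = (w - 7)/(w + 1)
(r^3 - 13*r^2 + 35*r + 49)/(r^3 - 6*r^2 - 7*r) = (r - 7)/r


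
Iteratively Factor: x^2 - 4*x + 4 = (x - 2)*(x - 2)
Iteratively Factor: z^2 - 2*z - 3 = (z - 3)*(z + 1)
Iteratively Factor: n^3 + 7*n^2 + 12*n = (n + 4)*(n^2 + 3*n) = n*(n + 4)*(n + 3)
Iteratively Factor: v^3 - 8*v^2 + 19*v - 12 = (v - 1)*(v^2 - 7*v + 12) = (v - 4)*(v - 1)*(v - 3)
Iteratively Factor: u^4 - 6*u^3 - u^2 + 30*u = (u + 2)*(u^3 - 8*u^2 + 15*u) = u*(u + 2)*(u^2 - 8*u + 15) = u*(u - 3)*(u + 2)*(u - 5)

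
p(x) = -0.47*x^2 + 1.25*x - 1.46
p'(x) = 1.25 - 0.94*x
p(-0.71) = -2.58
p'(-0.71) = 1.92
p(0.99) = -0.68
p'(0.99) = 0.32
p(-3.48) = -11.50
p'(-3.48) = 4.52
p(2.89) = -1.77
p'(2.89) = -1.47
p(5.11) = -7.35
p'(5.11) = -3.55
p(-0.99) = -3.16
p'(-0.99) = 2.18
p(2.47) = -1.24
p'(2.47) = -1.07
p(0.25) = -1.18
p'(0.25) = 1.02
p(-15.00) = -125.96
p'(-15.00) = 15.35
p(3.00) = -1.94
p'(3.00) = -1.57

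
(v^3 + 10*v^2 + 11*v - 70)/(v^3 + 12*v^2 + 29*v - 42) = (v^2 + 3*v - 10)/(v^2 + 5*v - 6)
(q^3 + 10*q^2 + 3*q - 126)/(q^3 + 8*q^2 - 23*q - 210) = (q - 3)/(q - 5)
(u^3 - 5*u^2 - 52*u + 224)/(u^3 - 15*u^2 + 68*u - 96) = (u + 7)/(u - 3)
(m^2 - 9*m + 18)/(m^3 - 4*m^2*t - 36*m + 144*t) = (3 - m)/(-m^2 + 4*m*t - 6*m + 24*t)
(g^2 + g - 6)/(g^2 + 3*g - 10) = (g + 3)/(g + 5)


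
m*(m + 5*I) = m^2 + 5*I*m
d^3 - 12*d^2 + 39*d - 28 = (d - 7)*(d - 4)*(d - 1)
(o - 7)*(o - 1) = o^2 - 8*o + 7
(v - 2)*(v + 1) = v^2 - v - 2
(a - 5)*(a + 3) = a^2 - 2*a - 15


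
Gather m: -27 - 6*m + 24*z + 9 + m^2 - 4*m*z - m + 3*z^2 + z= m^2 + m*(-4*z - 7) + 3*z^2 + 25*z - 18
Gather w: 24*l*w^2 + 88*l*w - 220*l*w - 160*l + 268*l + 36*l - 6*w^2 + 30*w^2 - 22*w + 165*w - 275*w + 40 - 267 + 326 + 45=144*l + w^2*(24*l + 24) + w*(-132*l - 132) + 144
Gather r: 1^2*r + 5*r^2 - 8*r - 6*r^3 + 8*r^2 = -6*r^3 + 13*r^2 - 7*r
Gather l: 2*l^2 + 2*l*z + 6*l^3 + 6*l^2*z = 6*l^3 + l^2*(6*z + 2) + 2*l*z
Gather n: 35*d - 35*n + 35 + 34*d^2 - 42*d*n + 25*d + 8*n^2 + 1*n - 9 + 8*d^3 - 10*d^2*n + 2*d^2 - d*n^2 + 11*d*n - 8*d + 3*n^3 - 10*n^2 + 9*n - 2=8*d^3 + 36*d^2 + 52*d + 3*n^3 + n^2*(-d - 2) + n*(-10*d^2 - 31*d - 25) + 24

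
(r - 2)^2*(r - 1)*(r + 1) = r^4 - 4*r^3 + 3*r^2 + 4*r - 4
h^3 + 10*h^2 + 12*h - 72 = (h - 2)*(h + 6)^2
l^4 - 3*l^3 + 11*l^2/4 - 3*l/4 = l*(l - 3/2)*(l - 1)*(l - 1/2)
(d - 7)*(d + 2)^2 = d^3 - 3*d^2 - 24*d - 28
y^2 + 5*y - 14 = (y - 2)*(y + 7)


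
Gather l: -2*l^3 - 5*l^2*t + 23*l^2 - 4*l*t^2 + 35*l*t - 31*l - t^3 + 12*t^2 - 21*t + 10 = -2*l^3 + l^2*(23 - 5*t) + l*(-4*t^2 + 35*t - 31) - t^3 + 12*t^2 - 21*t + 10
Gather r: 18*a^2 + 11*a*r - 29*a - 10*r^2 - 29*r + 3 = 18*a^2 - 29*a - 10*r^2 + r*(11*a - 29) + 3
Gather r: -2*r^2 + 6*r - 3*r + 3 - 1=-2*r^2 + 3*r + 2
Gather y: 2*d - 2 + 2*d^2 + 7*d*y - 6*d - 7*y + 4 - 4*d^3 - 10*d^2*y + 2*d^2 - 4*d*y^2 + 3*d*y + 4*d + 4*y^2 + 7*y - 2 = -4*d^3 + 4*d^2 + y^2*(4 - 4*d) + y*(-10*d^2 + 10*d)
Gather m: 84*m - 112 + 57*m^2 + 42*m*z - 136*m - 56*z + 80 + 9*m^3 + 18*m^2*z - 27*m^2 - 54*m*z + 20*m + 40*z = 9*m^3 + m^2*(18*z + 30) + m*(-12*z - 32) - 16*z - 32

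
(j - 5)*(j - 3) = j^2 - 8*j + 15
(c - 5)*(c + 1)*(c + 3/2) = c^3 - 5*c^2/2 - 11*c - 15/2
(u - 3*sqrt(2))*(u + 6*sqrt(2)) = u^2 + 3*sqrt(2)*u - 36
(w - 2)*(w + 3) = w^2 + w - 6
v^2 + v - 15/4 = (v - 3/2)*(v + 5/2)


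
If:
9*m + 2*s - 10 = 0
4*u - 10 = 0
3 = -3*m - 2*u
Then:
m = -8/3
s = 17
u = 5/2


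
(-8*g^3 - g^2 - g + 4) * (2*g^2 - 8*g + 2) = -16*g^5 + 62*g^4 - 10*g^3 + 14*g^2 - 34*g + 8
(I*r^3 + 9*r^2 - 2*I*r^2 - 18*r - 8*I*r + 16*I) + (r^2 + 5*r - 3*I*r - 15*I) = I*r^3 + 10*r^2 - 2*I*r^2 - 13*r - 11*I*r + I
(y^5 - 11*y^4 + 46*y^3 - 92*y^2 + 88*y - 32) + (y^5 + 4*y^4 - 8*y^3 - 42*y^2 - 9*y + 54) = 2*y^5 - 7*y^4 + 38*y^3 - 134*y^2 + 79*y + 22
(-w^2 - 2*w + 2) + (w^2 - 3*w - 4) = -5*w - 2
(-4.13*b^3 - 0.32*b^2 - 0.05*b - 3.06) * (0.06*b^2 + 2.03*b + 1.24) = -0.2478*b^5 - 8.4031*b^4 - 5.7738*b^3 - 0.6819*b^2 - 6.2738*b - 3.7944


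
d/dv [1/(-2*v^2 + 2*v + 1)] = 2*(2*v - 1)/(-2*v^2 + 2*v + 1)^2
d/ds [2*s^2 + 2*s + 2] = 4*s + 2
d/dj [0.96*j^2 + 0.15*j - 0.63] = 1.92*j + 0.15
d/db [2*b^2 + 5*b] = 4*b + 5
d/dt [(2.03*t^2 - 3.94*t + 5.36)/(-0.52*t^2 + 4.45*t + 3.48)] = (6.9847*t^2 + 19.7032*t - 37.5632)/(0.2704*t^4 - 4.628*t^3 + 16.1833*t^2 + 30.972*t + 12.1104)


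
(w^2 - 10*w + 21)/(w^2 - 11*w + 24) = (w - 7)/(w - 8)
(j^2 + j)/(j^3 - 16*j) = (j + 1)/(j^2 - 16)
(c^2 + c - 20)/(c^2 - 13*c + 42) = (c^2 + c - 20)/(c^2 - 13*c + 42)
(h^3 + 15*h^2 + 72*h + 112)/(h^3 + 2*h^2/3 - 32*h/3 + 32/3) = 3*(h^2 + 11*h + 28)/(3*h^2 - 10*h + 8)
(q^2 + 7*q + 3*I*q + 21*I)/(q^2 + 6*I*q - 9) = (q + 7)/(q + 3*I)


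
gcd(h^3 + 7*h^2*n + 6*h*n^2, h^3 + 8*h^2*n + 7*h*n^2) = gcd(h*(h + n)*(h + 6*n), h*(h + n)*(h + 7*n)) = h^2 + h*n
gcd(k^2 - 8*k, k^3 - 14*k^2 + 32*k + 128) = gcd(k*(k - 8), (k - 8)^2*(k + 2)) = k - 8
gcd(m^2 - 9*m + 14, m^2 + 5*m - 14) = m - 2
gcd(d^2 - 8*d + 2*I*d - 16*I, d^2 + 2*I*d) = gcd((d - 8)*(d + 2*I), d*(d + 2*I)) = d + 2*I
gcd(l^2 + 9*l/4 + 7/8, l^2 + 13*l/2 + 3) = l + 1/2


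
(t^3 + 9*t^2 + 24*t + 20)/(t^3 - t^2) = (t^3 + 9*t^2 + 24*t + 20)/(t^2*(t - 1))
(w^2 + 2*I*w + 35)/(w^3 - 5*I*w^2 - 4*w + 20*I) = (w + 7*I)/(w^2 - 4)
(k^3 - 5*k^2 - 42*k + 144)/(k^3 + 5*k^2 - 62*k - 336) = (k - 3)/(k + 7)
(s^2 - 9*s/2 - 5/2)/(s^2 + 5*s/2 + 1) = (s - 5)/(s + 2)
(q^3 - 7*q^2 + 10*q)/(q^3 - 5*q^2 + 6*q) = (q - 5)/(q - 3)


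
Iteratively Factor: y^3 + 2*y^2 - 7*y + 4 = (y + 4)*(y^2 - 2*y + 1) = (y - 1)*(y + 4)*(y - 1)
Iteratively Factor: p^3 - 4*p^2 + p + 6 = (p - 3)*(p^2 - p - 2) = (p - 3)*(p + 1)*(p - 2)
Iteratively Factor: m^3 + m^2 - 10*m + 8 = (m - 1)*(m^2 + 2*m - 8) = (m - 1)*(m + 4)*(m - 2)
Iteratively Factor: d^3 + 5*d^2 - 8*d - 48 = (d - 3)*(d^2 + 8*d + 16) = (d - 3)*(d + 4)*(d + 4)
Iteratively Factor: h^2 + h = (h)*(h + 1)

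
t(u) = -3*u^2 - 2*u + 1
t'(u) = -6*u - 2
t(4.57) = -70.79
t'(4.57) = -29.42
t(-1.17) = -0.77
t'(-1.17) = 5.02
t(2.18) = -17.62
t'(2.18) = -15.08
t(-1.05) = -0.21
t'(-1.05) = 4.30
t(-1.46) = -2.47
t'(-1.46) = 6.76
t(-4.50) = -50.75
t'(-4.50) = 25.00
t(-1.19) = -0.87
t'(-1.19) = 5.14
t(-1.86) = -5.66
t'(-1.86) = 9.16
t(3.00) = -32.00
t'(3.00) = -20.00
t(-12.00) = -407.00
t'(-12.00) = 70.00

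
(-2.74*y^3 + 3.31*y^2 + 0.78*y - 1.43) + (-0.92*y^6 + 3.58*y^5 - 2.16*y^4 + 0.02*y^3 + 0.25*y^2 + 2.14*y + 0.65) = -0.92*y^6 + 3.58*y^5 - 2.16*y^4 - 2.72*y^3 + 3.56*y^2 + 2.92*y - 0.78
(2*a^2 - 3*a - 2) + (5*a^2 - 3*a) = 7*a^2 - 6*a - 2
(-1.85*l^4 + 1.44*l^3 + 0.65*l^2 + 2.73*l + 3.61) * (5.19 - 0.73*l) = 1.3505*l^5 - 10.6527*l^4 + 6.9991*l^3 + 1.3806*l^2 + 11.5334*l + 18.7359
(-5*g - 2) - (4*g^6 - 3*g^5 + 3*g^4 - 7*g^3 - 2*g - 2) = -4*g^6 + 3*g^5 - 3*g^4 + 7*g^3 - 3*g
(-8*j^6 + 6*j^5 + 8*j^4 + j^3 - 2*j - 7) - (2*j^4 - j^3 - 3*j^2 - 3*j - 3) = -8*j^6 + 6*j^5 + 6*j^4 + 2*j^3 + 3*j^2 + j - 4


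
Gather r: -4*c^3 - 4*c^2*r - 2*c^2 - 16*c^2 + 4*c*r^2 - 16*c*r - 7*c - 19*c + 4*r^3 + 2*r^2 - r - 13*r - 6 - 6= -4*c^3 - 18*c^2 - 26*c + 4*r^3 + r^2*(4*c + 2) + r*(-4*c^2 - 16*c - 14) - 12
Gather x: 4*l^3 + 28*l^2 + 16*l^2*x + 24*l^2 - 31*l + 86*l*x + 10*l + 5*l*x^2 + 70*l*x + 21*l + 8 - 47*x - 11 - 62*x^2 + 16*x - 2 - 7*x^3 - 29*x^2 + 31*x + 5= 4*l^3 + 52*l^2 - 7*x^3 + x^2*(5*l - 91) + x*(16*l^2 + 156*l)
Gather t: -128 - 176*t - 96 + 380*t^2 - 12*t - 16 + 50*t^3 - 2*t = 50*t^3 + 380*t^2 - 190*t - 240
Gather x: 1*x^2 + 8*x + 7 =x^2 + 8*x + 7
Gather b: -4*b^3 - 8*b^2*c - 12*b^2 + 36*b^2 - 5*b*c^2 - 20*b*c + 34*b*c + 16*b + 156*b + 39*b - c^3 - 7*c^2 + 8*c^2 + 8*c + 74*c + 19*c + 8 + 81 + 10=-4*b^3 + b^2*(24 - 8*c) + b*(-5*c^2 + 14*c + 211) - c^3 + c^2 + 101*c + 99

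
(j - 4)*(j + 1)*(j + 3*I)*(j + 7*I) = j^4 - 3*j^3 + 10*I*j^3 - 25*j^2 - 30*I*j^2 + 63*j - 40*I*j + 84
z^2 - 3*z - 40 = (z - 8)*(z + 5)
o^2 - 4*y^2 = (o - 2*y)*(o + 2*y)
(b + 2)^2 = b^2 + 4*b + 4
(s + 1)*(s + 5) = s^2 + 6*s + 5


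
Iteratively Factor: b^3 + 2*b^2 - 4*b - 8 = (b + 2)*(b^2 - 4) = (b + 2)^2*(b - 2)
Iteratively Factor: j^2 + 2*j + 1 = (j + 1)*(j + 1)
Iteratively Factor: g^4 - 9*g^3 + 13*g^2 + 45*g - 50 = (g - 1)*(g^3 - 8*g^2 + 5*g + 50) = (g - 5)*(g - 1)*(g^2 - 3*g - 10) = (g - 5)^2*(g - 1)*(g + 2)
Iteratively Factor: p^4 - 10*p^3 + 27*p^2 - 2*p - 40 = (p - 2)*(p^3 - 8*p^2 + 11*p + 20) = (p - 5)*(p - 2)*(p^2 - 3*p - 4) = (p - 5)*(p - 2)*(p + 1)*(p - 4)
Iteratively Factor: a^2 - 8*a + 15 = (a - 5)*(a - 3)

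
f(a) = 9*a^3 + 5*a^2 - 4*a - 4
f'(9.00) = 2273.00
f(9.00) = 6926.00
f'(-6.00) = 908.00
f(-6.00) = -1744.00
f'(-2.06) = 89.98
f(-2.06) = -53.22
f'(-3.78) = 343.99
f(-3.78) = -403.53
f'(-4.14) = 417.37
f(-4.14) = -540.36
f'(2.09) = 134.84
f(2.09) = 91.64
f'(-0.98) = 12.13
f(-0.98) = -3.75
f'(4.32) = 543.08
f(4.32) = 797.63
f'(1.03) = 34.94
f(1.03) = 7.02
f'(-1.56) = 46.11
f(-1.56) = -19.76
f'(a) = 27*a^2 + 10*a - 4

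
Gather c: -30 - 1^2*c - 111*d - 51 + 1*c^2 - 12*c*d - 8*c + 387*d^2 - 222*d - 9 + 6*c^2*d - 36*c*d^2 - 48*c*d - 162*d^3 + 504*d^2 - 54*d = c^2*(6*d + 1) + c*(-36*d^2 - 60*d - 9) - 162*d^3 + 891*d^2 - 387*d - 90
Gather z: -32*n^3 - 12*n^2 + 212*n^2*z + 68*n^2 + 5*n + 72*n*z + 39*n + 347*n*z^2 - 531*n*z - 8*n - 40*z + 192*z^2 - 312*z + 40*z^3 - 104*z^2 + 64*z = -32*n^3 + 56*n^2 + 36*n + 40*z^3 + z^2*(347*n + 88) + z*(212*n^2 - 459*n - 288)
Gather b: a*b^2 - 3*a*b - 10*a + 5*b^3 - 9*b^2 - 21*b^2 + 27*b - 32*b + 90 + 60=-10*a + 5*b^3 + b^2*(a - 30) + b*(-3*a - 5) + 150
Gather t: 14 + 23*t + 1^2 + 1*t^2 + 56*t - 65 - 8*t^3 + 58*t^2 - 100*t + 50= -8*t^3 + 59*t^2 - 21*t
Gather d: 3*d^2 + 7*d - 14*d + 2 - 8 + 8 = 3*d^2 - 7*d + 2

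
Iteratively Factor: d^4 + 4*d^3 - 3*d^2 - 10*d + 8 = (d + 2)*(d^3 + 2*d^2 - 7*d + 4) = (d - 1)*(d + 2)*(d^2 + 3*d - 4) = (d - 1)^2*(d + 2)*(d + 4)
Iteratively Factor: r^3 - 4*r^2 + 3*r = (r - 3)*(r^2 - r) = r*(r - 3)*(r - 1)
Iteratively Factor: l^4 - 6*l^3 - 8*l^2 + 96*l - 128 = (l - 4)*(l^3 - 2*l^2 - 16*l + 32) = (l - 4)*(l + 4)*(l^2 - 6*l + 8) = (l - 4)^2*(l + 4)*(l - 2)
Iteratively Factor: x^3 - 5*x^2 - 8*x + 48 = (x + 3)*(x^2 - 8*x + 16) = (x - 4)*(x + 3)*(x - 4)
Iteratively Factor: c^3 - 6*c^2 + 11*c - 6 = (c - 3)*(c^2 - 3*c + 2) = (c - 3)*(c - 1)*(c - 2)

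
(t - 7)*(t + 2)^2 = t^3 - 3*t^2 - 24*t - 28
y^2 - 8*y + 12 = (y - 6)*(y - 2)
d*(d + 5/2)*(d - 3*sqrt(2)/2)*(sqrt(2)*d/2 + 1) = sqrt(2)*d^4/2 - d^3/2 + 5*sqrt(2)*d^3/4 - 3*sqrt(2)*d^2/2 - 5*d^2/4 - 15*sqrt(2)*d/4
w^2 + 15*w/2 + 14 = (w + 7/2)*(w + 4)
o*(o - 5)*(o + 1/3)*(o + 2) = o^4 - 8*o^3/3 - 11*o^2 - 10*o/3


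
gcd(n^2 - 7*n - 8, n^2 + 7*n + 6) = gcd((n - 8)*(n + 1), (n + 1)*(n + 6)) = n + 1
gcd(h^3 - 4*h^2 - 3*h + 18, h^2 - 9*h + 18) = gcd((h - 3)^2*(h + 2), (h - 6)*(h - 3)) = h - 3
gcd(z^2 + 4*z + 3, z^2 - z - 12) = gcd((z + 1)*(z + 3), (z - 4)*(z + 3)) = z + 3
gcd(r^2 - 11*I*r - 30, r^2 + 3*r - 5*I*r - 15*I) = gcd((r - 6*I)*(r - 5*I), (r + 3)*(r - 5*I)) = r - 5*I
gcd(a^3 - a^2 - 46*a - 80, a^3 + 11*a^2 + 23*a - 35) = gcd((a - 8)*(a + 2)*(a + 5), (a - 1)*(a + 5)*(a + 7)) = a + 5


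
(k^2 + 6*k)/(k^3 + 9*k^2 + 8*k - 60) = k/(k^2 + 3*k - 10)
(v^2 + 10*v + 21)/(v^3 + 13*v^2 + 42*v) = (v + 3)/(v*(v + 6))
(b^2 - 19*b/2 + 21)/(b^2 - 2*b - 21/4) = 2*(b - 6)/(2*b + 3)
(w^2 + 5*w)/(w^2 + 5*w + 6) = w*(w + 5)/(w^2 + 5*w + 6)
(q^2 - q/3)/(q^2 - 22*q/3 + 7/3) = q/(q - 7)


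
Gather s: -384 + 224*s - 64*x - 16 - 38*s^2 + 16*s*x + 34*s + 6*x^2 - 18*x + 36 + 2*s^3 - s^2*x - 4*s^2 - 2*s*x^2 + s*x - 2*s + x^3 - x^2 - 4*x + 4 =2*s^3 + s^2*(-x - 42) + s*(-2*x^2 + 17*x + 256) + x^3 + 5*x^2 - 86*x - 360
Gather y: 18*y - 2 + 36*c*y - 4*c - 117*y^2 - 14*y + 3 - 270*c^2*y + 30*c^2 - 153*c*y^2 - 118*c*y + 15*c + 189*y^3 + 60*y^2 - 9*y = 30*c^2 + 11*c + 189*y^3 + y^2*(-153*c - 57) + y*(-270*c^2 - 82*c - 5) + 1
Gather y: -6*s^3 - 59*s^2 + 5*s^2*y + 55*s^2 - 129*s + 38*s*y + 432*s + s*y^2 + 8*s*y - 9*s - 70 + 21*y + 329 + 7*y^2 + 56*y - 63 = -6*s^3 - 4*s^2 + 294*s + y^2*(s + 7) + y*(5*s^2 + 46*s + 77) + 196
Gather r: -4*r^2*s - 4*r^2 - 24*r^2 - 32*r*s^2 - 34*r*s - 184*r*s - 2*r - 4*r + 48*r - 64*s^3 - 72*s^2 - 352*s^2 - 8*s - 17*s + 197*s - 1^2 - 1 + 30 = r^2*(-4*s - 28) + r*(-32*s^2 - 218*s + 42) - 64*s^3 - 424*s^2 + 172*s + 28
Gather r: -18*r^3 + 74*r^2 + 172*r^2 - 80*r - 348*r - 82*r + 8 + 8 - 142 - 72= -18*r^3 + 246*r^2 - 510*r - 198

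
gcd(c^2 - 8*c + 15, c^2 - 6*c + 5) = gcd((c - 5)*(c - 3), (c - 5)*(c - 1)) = c - 5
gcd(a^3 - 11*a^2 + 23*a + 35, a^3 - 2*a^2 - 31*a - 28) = a^2 - 6*a - 7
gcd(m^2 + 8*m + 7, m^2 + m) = m + 1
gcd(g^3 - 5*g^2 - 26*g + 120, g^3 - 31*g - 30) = g^2 - g - 30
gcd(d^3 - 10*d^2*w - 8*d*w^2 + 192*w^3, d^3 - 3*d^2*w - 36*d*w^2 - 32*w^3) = -d^2 + 4*d*w + 32*w^2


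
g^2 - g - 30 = (g - 6)*(g + 5)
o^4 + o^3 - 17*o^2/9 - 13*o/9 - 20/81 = (o - 4/3)*(o + 1/3)^2*(o + 5/3)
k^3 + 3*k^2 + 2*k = k*(k + 1)*(k + 2)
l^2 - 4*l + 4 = (l - 2)^2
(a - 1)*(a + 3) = a^2 + 2*a - 3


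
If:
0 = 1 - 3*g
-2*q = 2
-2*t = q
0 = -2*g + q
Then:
No Solution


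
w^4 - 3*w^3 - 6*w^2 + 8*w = w*(w - 4)*(w - 1)*(w + 2)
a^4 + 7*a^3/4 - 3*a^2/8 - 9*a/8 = a*(a - 3/4)*(a + 1)*(a + 3/2)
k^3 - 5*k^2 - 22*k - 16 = (k - 8)*(k + 1)*(k + 2)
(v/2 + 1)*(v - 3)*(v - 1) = v^3/2 - v^2 - 5*v/2 + 3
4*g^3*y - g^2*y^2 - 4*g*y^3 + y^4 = y*(-4*g + y)*(-g + y)*(g + y)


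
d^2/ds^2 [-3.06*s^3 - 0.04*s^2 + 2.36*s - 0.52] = -18.36*s - 0.08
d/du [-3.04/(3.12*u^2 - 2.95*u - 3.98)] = (18.9696*u - 8.968)/(-3.12*u^2 + 2.95*u + 3.98)^2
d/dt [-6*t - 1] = -6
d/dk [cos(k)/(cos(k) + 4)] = -4*sin(k)/(cos(k) + 4)^2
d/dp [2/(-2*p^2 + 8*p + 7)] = 8*(p - 2)/(-2*p^2 + 8*p + 7)^2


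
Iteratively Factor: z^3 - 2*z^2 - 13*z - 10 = (z - 5)*(z^2 + 3*z + 2) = (z - 5)*(z + 2)*(z + 1)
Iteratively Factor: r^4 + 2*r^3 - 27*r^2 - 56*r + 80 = (r + 4)*(r^3 - 2*r^2 - 19*r + 20) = (r - 1)*(r + 4)*(r^2 - r - 20) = (r - 5)*(r - 1)*(r + 4)*(r + 4)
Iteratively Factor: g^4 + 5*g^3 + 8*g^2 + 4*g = (g + 2)*(g^3 + 3*g^2 + 2*g) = g*(g + 2)*(g^2 + 3*g + 2) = g*(g + 1)*(g + 2)*(g + 2)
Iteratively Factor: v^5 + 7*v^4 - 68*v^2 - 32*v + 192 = (v - 2)*(v^4 + 9*v^3 + 18*v^2 - 32*v - 96) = (v - 2)*(v + 3)*(v^3 + 6*v^2 - 32) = (v - 2)*(v + 3)*(v + 4)*(v^2 + 2*v - 8) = (v - 2)*(v + 3)*(v + 4)^2*(v - 2)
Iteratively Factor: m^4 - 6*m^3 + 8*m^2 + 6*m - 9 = (m - 3)*(m^3 - 3*m^2 - m + 3) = (m - 3)^2*(m^2 - 1) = (m - 3)^2*(m - 1)*(m + 1)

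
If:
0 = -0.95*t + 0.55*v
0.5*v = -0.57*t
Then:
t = 0.00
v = 0.00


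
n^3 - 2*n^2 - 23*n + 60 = (n - 4)*(n - 3)*(n + 5)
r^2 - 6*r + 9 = (r - 3)^2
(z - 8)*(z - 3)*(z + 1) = z^3 - 10*z^2 + 13*z + 24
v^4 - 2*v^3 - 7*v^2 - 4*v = v*(v - 4)*(v + 1)^2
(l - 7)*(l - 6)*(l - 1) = l^3 - 14*l^2 + 55*l - 42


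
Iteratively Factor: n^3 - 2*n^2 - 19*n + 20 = (n - 1)*(n^2 - n - 20) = (n - 1)*(n + 4)*(n - 5)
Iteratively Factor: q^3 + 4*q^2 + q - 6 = (q + 2)*(q^2 + 2*q - 3) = (q - 1)*(q + 2)*(q + 3)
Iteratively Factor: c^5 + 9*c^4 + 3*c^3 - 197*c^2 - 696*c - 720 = (c + 3)*(c^4 + 6*c^3 - 15*c^2 - 152*c - 240) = (c + 3)*(c + 4)*(c^3 + 2*c^2 - 23*c - 60) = (c + 3)*(c + 4)^2*(c^2 - 2*c - 15) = (c + 3)^2*(c + 4)^2*(c - 5)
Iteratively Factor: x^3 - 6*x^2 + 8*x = (x - 2)*(x^2 - 4*x) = (x - 4)*(x - 2)*(x)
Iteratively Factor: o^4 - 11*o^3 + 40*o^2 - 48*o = (o)*(o^3 - 11*o^2 + 40*o - 48) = o*(o - 4)*(o^2 - 7*o + 12) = o*(o - 4)*(o - 3)*(o - 4)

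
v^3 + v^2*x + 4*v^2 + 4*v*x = v*(v + 4)*(v + x)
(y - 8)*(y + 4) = y^2 - 4*y - 32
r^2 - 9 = (r - 3)*(r + 3)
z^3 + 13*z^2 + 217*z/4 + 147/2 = (z + 7/2)^2*(z + 6)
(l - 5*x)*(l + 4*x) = l^2 - l*x - 20*x^2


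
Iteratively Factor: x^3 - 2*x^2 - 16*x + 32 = (x - 4)*(x^2 + 2*x - 8) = (x - 4)*(x + 4)*(x - 2)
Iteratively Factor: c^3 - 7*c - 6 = (c + 2)*(c^2 - 2*c - 3) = (c - 3)*(c + 2)*(c + 1)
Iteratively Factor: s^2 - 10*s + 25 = (s - 5)*(s - 5)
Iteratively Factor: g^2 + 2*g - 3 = (g + 3)*(g - 1)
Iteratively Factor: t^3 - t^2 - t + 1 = (t - 1)*(t^2 - 1) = (t - 1)*(t + 1)*(t - 1)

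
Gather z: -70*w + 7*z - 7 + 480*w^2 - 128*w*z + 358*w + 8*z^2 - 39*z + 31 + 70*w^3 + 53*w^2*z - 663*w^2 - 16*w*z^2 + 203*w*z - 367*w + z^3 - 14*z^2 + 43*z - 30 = 70*w^3 - 183*w^2 - 79*w + z^3 + z^2*(-16*w - 6) + z*(53*w^2 + 75*w + 11) - 6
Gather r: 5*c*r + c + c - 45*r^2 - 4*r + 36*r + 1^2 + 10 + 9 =2*c - 45*r^2 + r*(5*c + 32) + 20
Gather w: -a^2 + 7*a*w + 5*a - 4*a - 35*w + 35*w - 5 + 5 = -a^2 + 7*a*w + a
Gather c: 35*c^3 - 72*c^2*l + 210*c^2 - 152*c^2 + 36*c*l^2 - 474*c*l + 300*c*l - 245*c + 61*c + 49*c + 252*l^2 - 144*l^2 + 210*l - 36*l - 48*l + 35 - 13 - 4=35*c^3 + c^2*(58 - 72*l) + c*(36*l^2 - 174*l - 135) + 108*l^2 + 126*l + 18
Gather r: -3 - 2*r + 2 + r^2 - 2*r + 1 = r^2 - 4*r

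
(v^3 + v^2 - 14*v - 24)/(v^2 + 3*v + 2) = (v^2 - v - 12)/(v + 1)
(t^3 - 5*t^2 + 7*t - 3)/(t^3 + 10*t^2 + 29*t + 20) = (t^3 - 5*t^2 + 7*t - 3)/(t^3 + 10*t^2 + 29*t + 20)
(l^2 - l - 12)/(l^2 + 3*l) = (l - 4)/l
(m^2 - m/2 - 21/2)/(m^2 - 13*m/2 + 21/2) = (m + 3)/(m - 3)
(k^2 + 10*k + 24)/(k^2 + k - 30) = (k + 4)/(k - 5)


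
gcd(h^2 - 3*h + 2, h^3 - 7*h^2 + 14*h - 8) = h^2 - 3*h + 2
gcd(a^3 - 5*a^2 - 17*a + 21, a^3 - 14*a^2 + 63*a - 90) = 1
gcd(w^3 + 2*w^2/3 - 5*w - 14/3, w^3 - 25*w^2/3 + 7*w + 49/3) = w^2 - 4*w/3 - 7/3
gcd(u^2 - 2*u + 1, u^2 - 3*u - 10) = 1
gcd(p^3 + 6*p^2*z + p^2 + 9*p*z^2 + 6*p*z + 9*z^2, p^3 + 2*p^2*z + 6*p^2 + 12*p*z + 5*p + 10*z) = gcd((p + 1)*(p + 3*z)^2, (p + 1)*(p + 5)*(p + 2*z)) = p + 1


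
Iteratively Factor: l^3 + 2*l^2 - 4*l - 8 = (l + 2)*(l^2 - 4) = (l - 2)*(l + 2)*(l + 2)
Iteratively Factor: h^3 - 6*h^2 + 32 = (h - 4)*(h^2 - 2*h - 8) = (h - 4)*(h + 2)*(h - 4)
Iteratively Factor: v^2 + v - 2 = (v + 2)*(v - 1)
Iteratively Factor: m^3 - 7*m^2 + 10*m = (m - 5)*(m^2 - 2*m) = m*(m - 5)*(m - 2)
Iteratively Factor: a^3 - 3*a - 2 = (a - 2)*(a^2 + 2*a + 1) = (a - 2)*(a + 1)*(a + 1)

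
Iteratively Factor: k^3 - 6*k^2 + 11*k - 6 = (k - 1)*(k^2 - 5*k + 6) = (k - 3)*(k - 1)*(k - 2)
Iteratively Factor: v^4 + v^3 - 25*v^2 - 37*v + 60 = (v + 3)*(v^3 - 2*v^2 - 19*v + 20) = (v - 5)*(v + 3)*(v^2 + 3*v - 4) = (v - 5)*(v + 3)*(v + 4)*(v - 1)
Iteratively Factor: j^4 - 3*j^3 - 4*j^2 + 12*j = (j - 2)*(j^3 - j^2 - 6*j) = (j - 2)*(j + 2)*(j^2 - 3*j) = j*(j - 2)*(j + 2)*(j - 3)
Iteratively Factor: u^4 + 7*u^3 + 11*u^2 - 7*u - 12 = (u + 1)*(u^3 + 6*u^2 + 5*u - 12) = (u + 1)*(u + 4)*(u^2 + 2*u - 3) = (u - 1)*(u + 1)*(u + 4)*(u + 3)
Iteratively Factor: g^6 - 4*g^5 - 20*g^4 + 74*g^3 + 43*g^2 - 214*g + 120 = (g + 2)*(g^5 - 6*g^4 - 8*g^3 + 90*g^2 - 137*g + 60) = (g - 3)*(g + 2)*(g^4 - 3*g^3 - 17*g^2 + 39*g - 20) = (g - 3)*(g - 1)*(g + 2)*(g^3 - 2*g^2 - 19*g + 20) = (g - 3)*(g - 1)*(g + 2)*(g + 4)*(g^2 - 6*g + 5) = (g - 5)*(g - 3)*(g - 1)*(g + 2)*(g + 4)*(g - 1)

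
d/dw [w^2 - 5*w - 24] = 2*w - 5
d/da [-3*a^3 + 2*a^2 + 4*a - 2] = -9*a^2 + 4*a + 4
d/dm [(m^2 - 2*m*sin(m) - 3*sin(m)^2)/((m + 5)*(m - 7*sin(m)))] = ((-m - 5)*(7*cos(m) - 1)*(-m^2 + 2*m*sin(m) + 3*sin(m)^2) + (m - 7*sin(m))*(2*m + 10)*(-m*cos(m) + m - sin(m) - 3*sin(2*m)/2) + (m - 7*sin(m))*(-m^2 + 2*m*sin(m) + 3*sin(m)^2))/((m + 5)^2*(m - 7*sin(m))^2)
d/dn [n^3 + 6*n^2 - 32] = 3*n*(n + 4)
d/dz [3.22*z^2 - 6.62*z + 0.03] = 6.44*z - 6.62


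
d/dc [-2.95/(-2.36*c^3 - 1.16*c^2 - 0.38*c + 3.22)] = (-20.886*c^2 - 6.844*c - 1.121)/(2.36*c^3 + 1.16*c^2 + 0.38*c - 3.22)^2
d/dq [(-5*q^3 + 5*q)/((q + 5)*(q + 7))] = 5*(-q^4 - 24*q^3 - 106*q^2 + 35)/(q^4 + 24*q^3 + 214*q^2 + 840*q + 1225)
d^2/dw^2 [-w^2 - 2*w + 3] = -2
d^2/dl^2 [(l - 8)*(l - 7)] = 2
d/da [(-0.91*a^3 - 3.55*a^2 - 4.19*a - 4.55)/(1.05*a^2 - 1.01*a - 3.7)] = (-0.9555*a^4 + 1.8382*a^3 + 18.086*a^2 + 35.825*a + 10.9075)/(1.1025*a^4 - 2.121*a^3 - 6.7499*a^2 + 7.474*a + 13.69)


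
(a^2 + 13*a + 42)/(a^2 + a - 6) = (a^2 + 13*a + 42)/(a^2 + a - 6)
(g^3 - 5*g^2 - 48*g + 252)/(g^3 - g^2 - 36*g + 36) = (g^2 + g - 42)/(g^2 + 5*g - 6)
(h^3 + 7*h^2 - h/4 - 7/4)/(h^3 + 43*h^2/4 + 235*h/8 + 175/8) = 2*(4*h^2 - 1)/(8*h^2 + 30*h + 25)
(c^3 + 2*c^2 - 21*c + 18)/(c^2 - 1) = (c^2 + 3*c - 18)/(c + 1)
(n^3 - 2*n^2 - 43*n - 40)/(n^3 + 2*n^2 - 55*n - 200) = (n + 1)/(n + 5)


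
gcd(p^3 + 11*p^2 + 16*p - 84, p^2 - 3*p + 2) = p - 2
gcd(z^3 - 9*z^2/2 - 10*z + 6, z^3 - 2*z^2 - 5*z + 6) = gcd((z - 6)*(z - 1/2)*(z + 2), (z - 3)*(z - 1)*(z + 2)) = z + 2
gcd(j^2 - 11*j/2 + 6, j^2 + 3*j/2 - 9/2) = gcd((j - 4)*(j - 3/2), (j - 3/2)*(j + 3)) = j - 3/2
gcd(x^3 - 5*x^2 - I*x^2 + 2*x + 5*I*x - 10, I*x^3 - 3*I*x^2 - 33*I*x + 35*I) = 1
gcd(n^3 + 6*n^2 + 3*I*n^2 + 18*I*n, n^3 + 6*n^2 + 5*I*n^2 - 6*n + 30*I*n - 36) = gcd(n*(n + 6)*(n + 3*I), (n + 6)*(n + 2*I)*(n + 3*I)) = n^2 + n*(6 + 3*I) + 18*I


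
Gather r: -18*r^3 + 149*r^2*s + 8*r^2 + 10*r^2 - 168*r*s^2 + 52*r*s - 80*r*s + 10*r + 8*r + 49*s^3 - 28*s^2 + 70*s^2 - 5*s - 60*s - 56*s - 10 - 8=-18*r^3 + r^2*(149*s + 18) + r*(-168*s^2 - 28*s + 18) + 49*s^3 + 42*s^2 - 121*s - 18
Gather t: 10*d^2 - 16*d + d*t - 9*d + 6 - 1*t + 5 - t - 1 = 10*d^2 - 25*d + t*(d - 2) + 10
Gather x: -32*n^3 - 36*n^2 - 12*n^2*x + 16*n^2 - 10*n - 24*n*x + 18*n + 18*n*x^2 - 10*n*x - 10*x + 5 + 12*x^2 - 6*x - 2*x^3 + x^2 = -32*n^3 - 20*n^2 + 8*n - 2*x^3 + x^2*(18*n + 13) + x*(-12*n^2 - 34*n - 16) + 5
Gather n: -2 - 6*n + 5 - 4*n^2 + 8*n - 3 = -4*n^2 + 2*n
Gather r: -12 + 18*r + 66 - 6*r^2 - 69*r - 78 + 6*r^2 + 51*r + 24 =0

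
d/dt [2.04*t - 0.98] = 2.04000000000000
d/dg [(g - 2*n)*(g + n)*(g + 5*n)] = 3*g^2 + 8*g*n - 7*n^2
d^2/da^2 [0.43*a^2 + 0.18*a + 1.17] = 0.860000000000000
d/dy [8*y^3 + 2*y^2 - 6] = 4*y*(6*y + 1)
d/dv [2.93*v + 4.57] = 2.93000000000000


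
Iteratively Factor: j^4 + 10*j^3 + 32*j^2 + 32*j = (j + 4)*(j^3 + 6*j^2 + 8*j) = j*(j + 4)*(j^2 + 6*j + 8) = j*(j + 4)^2*(j + 2)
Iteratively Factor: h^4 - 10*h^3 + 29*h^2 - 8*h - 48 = (h - 4)*(h^3 - 6*h^2 + 5*h + 12) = (h - 4)^2*(h^2 - 2*h - 3) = (h - 4)^2*(h - 3)*(h + 1)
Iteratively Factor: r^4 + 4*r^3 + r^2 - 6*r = (r)*(r^3 + 4*r^2 + r - 6) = r*(r + 3)*(r^2 + r - 2) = r*(r + 2)*(r + 3)*(r - 1)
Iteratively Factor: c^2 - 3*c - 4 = (c - 4)*(c + 1)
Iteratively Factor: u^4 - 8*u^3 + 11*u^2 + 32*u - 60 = (u - 5)*(u^3 - 3*u^2 - 4*u + 12) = (u - 5)*(u - 2)*(u^2 - u - 6) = (u - 5)*(u - 3)*(u - 2)*(u + 2)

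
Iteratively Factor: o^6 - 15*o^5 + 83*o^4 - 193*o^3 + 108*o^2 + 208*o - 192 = (o - 4)*(o^5 - 11*o^4 + 39*o^3 - 37*o^2 - 40*o + 48) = (o - 4)*(o - 1)*(o^4 - 10*o^3 + 29*o^2 - 8*o - 48) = (o - 4)*(o - 1)*(o + 1)*(o^3 - 11*o^2 + 40*o - 48) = (o - 4)^2*(o - 1)*(o + 1)*(o^2 - 7*o + 12) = (o - 4)^3*(o - 1)*(o + 1)*(o - 3)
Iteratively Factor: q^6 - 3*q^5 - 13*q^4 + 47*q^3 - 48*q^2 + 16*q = (q - 4)*(q^5 + q^4 - 9*q^3 + 11*q^2 - 4*q) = (q - 4)*(q - 1)*(q^4 + 2*q^3 - 7*q^2 + 4*q) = q*(q - 4)*(q - 1)*(q^3 + 2*q^2 - 7*q + 4) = q*(q - 4)*(q - 1)*(q + 4)*(q^2 - 2*q + 1) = q*(q - 4)*(q - 1)^2*(q + 4)*(q - 1)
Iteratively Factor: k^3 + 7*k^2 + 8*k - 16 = (k + 4)*(k^2 + 3*k - 4) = (k + 4)^2*(k - 1)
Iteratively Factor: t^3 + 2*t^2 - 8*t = (t + 4)*(t^2 - 2*t) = t*(t + 4)*(t - 2)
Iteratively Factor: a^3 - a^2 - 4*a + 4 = (a - 2)*(a^2 + a - 2) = (a - 2)*(a + 2)*(a - 1)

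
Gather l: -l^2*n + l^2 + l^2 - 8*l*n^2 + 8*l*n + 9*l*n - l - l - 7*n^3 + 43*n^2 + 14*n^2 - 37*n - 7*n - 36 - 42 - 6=l^2*(2 - n) + l*(-8*n^2 + 17*n - 2) - 7*n^3 + 57*n^2 - 44*n - 84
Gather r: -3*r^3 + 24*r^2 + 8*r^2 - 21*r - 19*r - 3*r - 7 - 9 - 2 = -3*r^3 + 32*r^2 - 43*r - 18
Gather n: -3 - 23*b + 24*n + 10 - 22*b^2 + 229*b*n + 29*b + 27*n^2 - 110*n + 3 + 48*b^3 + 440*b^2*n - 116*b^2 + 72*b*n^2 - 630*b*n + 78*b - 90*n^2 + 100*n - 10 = 48*b^3 - 138*b^2 + 84*b + n^2*(72*b - 63) + n*(440*b^2 - 401*b + 14)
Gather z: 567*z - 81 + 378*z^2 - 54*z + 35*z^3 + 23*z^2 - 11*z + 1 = 35*z^3 + 401*z^2 + 502*z - 80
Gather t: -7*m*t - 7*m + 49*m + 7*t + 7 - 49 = 42*m + t*(7 - 7*m) - 42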